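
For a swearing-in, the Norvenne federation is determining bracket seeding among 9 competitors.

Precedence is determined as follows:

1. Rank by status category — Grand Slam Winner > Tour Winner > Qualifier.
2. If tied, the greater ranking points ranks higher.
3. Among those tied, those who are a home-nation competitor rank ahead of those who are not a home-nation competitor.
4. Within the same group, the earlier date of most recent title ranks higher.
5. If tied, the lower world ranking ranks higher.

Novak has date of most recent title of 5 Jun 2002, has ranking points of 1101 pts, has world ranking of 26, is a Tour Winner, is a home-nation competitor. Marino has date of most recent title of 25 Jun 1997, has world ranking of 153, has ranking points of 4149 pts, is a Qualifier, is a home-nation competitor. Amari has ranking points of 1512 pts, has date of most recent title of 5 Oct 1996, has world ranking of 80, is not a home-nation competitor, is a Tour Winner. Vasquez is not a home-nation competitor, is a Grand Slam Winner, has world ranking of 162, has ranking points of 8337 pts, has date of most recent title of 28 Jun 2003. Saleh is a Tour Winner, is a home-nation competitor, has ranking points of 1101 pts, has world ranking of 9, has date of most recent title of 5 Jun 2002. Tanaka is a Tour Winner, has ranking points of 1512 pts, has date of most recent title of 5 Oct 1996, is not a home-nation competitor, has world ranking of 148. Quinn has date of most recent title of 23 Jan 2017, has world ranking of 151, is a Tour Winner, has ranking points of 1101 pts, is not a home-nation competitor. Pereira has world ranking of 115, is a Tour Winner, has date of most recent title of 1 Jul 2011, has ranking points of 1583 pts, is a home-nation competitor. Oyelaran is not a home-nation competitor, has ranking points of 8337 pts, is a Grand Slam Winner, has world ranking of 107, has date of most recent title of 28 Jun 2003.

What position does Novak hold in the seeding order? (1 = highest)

7

By status category: Oyelaran and Vasquez (Grand Slam Winner); then Pereira, Amari, Tanaka, Saleh, Novak and Quinn (Tour Winner); then Marino (Qualifier).
Oyelaran and Vasquez both have ranking points 8337 pts, so the next rule applies.
Oyelaran and Vasquez are each not a home-nation competitor, so the next rule applies.
Oyelaran and Vasquez both have date of most recent title 28 Jun 2003, so the next rule applies.
Among Oyelaran and Vasquez, by world ranking (lower first): Oyelaran (107) before Vasquez (162).
Among Pereira, Amari, Tanaka, Saleh, Novak and Quinn, by ranking points (higher first): Pereira (1583 pts) before Amari and Tanaka (1512 pts) before Saleh, Novak and Quinn (1101 pts).
Amari and Tanaka are each not a home-nation competitor, so the next rule applies.
Amari and Tanaka both have date of most recent title 5 Oct 1996, so the next rule applies.
Among Amari and Tanaka, by world ranking (lower first): Amari (80) before Tanaka (148).
Among Saleh, Novak and Quinn, a home-nation competitor before not a home-nation competitor: Saleh and Novak (a home-nation competitor) before Quinn (not a home-nation competitor).
Saleh and Novak both have date of most recent title 5 Jun 2002, so the next rule applies.
Among Saleh and Novak, by world ranking (lower first): Saleh (9) before Novak (26).
Order: Oyelaran, Vasquez, Pereira, Amari, Tanaka, Saleh, Novak, Quinn, Marino. So position 7.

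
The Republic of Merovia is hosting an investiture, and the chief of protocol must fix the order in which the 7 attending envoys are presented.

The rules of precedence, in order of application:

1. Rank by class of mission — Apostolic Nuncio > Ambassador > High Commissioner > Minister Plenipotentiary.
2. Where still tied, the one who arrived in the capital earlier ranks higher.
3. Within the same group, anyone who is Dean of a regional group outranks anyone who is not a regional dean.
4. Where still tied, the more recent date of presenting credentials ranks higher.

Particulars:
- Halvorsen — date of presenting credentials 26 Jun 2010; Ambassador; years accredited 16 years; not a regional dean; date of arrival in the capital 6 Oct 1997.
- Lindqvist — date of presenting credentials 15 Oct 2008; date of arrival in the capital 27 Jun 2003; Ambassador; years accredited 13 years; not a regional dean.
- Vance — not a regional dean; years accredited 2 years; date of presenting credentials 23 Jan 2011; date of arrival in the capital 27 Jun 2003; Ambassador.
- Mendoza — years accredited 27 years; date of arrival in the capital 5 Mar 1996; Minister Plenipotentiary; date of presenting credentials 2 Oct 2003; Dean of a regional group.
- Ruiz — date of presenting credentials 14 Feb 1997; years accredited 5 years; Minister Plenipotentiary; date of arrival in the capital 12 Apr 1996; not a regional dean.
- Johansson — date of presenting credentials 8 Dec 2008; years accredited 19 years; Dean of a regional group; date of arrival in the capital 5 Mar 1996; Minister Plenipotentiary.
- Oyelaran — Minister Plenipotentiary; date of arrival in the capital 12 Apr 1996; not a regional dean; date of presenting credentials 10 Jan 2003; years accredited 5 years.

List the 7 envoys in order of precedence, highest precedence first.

Halvorsen, Vance, Lindqvist, Johansson, Mendoza, Oyelaran, Ruiz

By class of mission: Halvorsen, Vance and Lindqvist (Ambassador); then Johansson, Mendoza, Oyelaran and Ruiz (Minister Plenipotentiary).
Among Halvorsen, Vance and Lindqvist, by date of arrival in the capital (earlier first): Halvorsen (6 Oct 1997) before Vance and Lindqvist (27 Jun 2003).
Vance and Lindqvist are each not a regional dean, so the next rule applies.
Among Vance and Lindqvist, by date of presenting credentials (later first): Vance (23 Jan 2011) before Lindqvist (15 Oct 2008).
Among Johansson, Mendoza, Oyelaran and Ruiz, by date of arrival in the capital (earlier first): Johansson and Mendoza (5 Mar 1996) before Oyelaran and Ruiz (12 Apr 1996).
Johansson and Mendoza are each Dean of a regional group, so the next rule applies.
Among Johansson and Mendoza, by date of presenting credentials (later first): Johansson (8 Dec 2008) before Mendoza (2 Oct 2003).
Oyelaran and Ruiz are each not a regional dean, so the next rule applies.
Among Oyelaran and Ruiz, by date of presenting credentials (later first): Oyelaran (10 Jan 2003) before Ruiz (14 Feb 1997).
Full order: Halvorsen, Vance, Lindqvist, Johansson, Mendoza, Oyelaran, Ruiz.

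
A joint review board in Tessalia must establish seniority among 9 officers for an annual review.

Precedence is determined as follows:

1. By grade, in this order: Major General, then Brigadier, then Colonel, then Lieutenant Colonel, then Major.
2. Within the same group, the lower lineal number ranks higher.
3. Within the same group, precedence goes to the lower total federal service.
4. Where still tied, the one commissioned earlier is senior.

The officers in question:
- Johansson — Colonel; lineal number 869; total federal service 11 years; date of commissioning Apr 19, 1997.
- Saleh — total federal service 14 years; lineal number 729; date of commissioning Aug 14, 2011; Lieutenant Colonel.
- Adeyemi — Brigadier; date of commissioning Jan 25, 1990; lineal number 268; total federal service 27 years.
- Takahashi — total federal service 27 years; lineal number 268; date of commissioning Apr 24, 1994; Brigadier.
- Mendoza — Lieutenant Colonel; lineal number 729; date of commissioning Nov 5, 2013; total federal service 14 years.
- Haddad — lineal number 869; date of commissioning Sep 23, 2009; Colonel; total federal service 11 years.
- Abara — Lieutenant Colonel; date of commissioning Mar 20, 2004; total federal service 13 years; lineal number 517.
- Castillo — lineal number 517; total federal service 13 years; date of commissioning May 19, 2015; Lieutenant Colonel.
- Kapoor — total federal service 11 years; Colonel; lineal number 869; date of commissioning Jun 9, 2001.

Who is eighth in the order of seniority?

Saleh

By grade: Adeyemi and Takahashi (Brigadier); then Johansson, Kapoor and Haddad (Colonel); then Abara, Castillo, Saleh and Mendoza (Lieutenant Colonel).
Adeyemi and Takahashi both have lineal number 268, so the next rule applies.
Adeyemi and Takahashi both have total federal service 27 years, so the next rule applies.
Among Adeyemi and Takahashi, by date of commissioning (earlier first): Adeyemi (Jan 25, 1990) before Takahashi (Apr 24, 1994).
Johansson, Kapoor and Haddad all have lineal number 869, so the next rule applies.
Johansson, Kapoor and Haddad all have total federal service 11 years, so the next rule applies.
Among Johansson, Kapoor and Haddad, by date of commissioning (earlier first): Johansson (Apr 19, 1997) before Kapoor (Jun 9, 2001) before Haddad (Sep 23, 2009).
Among Abara, Castillo, Saleh and Mendoza, by lineal number (lower first): Abara and Castillo (517) before Saleh and Mendoza (729).
Abara and Castillo both have total federal service 13 years, so the next rule applies.
Among Abara and Castillo, by date of commissioning (earlier first): Abara (Mar 20, 2004) before Castillo (May 19, 2015).
Saleh and Mendoza both have total federal service 14 years, so the next rule applies.
Among Saleh and Mendoza, by date of commissioning (earlier first): Saleh (Aug 14, 2011) before Mendoza (Nov 5, 2013).
Order: Adeyemi, Takahashi, Johansson, Kapoor, Haddad, Abara, Castillo, Saleh, Mendoza.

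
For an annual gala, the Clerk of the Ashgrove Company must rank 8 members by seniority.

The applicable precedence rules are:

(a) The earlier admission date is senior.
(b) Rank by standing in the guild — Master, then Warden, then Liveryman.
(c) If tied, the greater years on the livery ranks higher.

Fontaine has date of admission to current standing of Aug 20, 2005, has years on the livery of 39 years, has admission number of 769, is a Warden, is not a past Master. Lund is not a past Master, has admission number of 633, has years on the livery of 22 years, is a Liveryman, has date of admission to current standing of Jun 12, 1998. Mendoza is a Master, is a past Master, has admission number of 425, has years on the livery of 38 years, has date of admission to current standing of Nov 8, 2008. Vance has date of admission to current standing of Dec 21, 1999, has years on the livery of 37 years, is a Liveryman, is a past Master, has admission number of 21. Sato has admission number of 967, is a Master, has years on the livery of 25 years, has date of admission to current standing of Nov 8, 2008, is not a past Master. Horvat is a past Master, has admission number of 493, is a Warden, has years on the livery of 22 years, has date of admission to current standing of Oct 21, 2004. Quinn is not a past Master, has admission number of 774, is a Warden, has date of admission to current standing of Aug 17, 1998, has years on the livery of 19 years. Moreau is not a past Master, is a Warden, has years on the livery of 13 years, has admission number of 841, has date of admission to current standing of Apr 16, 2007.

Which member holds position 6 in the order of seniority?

Moreau

By date of admission to current standing (earlier first): Lund (Jun 12, 1998); then Quinn (Aug 17, 1998); then Vance (Dec 21, 1999); then Horvat (Oct 21, 2004); then Fontaine (Aug 20, 2005); then Moreau (Apr 16, 2007); then Mendoza and Sato (both Nov 8, 2008).
Mendoza and Sato are each Master, so the next rule applies.
Among Mendoza and Sato, by years on the livery (higher first): Mendoza (38 years) before Sato (25 years).
Order: Lund, Quinn, Vance, Horvat, Fontaine, Moreau, Mendoza, Sato.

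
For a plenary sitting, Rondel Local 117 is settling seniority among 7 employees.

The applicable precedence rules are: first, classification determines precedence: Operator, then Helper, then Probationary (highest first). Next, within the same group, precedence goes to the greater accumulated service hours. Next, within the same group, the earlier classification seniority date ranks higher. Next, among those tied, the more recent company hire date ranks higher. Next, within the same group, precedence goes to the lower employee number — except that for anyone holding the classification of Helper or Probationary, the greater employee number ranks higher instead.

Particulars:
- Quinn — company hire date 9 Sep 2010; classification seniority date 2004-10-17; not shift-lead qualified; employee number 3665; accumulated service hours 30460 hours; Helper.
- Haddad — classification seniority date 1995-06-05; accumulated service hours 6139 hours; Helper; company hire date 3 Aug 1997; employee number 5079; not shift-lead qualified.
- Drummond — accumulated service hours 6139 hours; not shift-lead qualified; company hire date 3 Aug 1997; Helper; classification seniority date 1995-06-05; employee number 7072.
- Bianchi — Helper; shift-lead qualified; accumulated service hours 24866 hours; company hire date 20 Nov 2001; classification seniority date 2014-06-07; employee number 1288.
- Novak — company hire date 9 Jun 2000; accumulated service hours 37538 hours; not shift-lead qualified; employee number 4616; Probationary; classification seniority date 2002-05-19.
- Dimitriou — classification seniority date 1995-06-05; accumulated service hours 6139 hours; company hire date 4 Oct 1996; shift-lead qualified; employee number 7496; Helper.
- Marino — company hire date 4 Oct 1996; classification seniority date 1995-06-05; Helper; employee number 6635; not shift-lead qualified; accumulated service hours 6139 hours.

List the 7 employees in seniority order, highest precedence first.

By classification: Quinn, Bianchi, Drummond, Haddad, Dimitriou and Marino (Helper); then Novak (Probationary).
Among Quinn, Bianchi, Drummond, Haddad, Dimitriou and Marino, by accumulated service hours (higher first): Quinn (30460 hours) before Bianchi (24866 hours) before Drummond, Haddad, Dimitriou and Marino (6139 hours).
Drummond, Haddad, Dimitriou and Marino all have classification seniority date 1995-06-05, so the next rule applies.
Among Drummond, Haddad, Dimitriou and Marino, by company hire date (later first): Drummond and Haddad (3 Aug 1997) before Dimitriou and Marino (4 Oct 1996).
Among Drummond and Haddad, by employee number (higher first) (reversed rule for this group): Drummond (7072) before Haddad (5079).
Among Dimitriou and Marino, by employee number (higher first) (reversed rule for this group): Dimitriou (7496) before Marino (6635).
Full order: Quinn, Bianchi, Drummond, Haddad, Dimitriou, Marino, Novak.

Quinn, Bianchi, Drummond, Haddad, Dimitriou, Marino, Novak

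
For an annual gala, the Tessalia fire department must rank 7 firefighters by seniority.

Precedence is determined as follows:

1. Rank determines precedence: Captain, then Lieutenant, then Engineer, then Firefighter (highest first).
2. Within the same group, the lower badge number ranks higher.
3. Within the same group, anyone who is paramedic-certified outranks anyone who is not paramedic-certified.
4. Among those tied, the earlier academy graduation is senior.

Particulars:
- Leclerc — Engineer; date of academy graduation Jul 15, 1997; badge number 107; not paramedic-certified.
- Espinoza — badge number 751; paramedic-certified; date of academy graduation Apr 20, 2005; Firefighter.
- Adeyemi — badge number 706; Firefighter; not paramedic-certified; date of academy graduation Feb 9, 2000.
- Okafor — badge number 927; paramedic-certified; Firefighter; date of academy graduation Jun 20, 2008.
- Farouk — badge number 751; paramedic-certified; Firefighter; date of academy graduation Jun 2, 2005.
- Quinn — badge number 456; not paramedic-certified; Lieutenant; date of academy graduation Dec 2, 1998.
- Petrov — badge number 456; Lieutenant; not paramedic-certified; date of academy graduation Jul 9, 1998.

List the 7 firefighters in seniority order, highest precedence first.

By rank: Petrov and Quinn (Lieutenant); then Leclerc (Engineer); then Adeyemi, Espinoza, Farouk and Okafor (Firefighter).
Petrov and Quinn both have badge number 456, so the next rule applies.
Petrov and Quinn are each not paramedic-certified, so the next rule applies.
Among Petrov and Quinn, by date of academy graduation (earlier first): Petrov (Jul 9, 1998) before Quinn (Dec 2, 1998).
Among Adeyemi, Espinoza, Farouk and Okafor, by badge number (lower first): Adeyemi (706) before Espinoza and Farouk (751) before Okafor (927).
Espinoza and Farouk are each paramedic-certified, so the next rule applies.
Among Espinoza and Farouk, by date of academy graduation (earlier first): Espinoza (Apr 20, 2005) before Farouk (Jun 2, 2005).
Full order: Petrov, Quinn, Leclerc, Adeyemi, Espinoza, Farouk, Okafor.

Petrov, Quinn, Leclerc, Adeyemi, Espinoza, Farouk, Okafor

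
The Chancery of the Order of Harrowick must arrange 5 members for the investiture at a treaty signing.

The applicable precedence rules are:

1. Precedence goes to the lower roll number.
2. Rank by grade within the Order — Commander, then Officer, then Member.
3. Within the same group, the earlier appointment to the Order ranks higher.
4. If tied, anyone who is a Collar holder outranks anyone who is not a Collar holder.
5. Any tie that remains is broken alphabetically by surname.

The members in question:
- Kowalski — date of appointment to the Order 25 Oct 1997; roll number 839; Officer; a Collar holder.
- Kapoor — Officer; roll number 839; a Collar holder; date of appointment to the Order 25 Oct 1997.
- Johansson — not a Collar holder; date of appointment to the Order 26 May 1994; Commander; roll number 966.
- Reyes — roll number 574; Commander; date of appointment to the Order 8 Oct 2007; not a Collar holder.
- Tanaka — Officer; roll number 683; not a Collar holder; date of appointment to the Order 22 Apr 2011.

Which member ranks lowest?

Johansson

By roll number (lower first): Reyes (574); then Tanaka (683); then Kapoor and Kowalski (both 839); then Johansson (966).
Kapoor and Kowalski are each Officer, so the next rule applies.
Kapoor and Kowalski both have date of appointment to the Order 25 Oct 1997, so the next rule applies.
Kapoor and Kowalski are each a Collar holder, so the next rule applies.
Among Kapoor and Kowalski, alphabetically by surname: Kapoor before Kowalski.
Order: Reyes, Tanaka, Kapoor, Kowalski, Johansson.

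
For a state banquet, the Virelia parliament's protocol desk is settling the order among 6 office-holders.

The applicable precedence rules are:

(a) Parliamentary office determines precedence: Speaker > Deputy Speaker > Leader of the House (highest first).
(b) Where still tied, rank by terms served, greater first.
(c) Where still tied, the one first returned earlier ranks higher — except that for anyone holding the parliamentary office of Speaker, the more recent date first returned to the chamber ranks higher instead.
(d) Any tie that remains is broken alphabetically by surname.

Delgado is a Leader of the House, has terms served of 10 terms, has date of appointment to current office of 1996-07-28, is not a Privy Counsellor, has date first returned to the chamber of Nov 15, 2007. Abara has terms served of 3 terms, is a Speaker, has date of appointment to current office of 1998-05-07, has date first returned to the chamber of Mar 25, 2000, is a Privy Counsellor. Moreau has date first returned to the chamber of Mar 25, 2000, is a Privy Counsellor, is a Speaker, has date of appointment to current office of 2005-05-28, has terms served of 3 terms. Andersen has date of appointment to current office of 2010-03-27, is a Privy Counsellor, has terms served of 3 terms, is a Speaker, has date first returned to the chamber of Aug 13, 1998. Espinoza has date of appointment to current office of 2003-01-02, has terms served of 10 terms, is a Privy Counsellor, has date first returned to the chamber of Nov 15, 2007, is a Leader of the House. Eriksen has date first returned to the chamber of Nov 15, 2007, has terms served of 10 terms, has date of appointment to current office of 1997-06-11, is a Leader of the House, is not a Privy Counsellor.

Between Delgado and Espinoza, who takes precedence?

Delgado

By parliamentary office: Abara, Moreau and Andersen (Speaker); then Delgado, Eriksen and Espinoza (Leader of the House).
Abara, Moreau and Andersen all have terms served 3 terms, so the next rule applies.
Among Abara, Moreau and Andersen, by date first returned to the chamber (later first) (reversed rule for this group): Abara and Moreau (Mar 25, 2000) before Andersen (Aug 13, 1998).
Among Abara and Moreau, alphabetically by surname: Abara before Moreau.
Delgado, Eriksen and Espinoza all have terms served 10 terms, so the next rule applies.
Delgado, Eriksen and Espinoza all have date first returned to the chamber Nov 15, 2007, so the next rule applies.
Among Delgado, Eriksen and Espinoza, alphabetically by surname: Delgado before Eriksen before Espinoza.
So Delgado takes precedence.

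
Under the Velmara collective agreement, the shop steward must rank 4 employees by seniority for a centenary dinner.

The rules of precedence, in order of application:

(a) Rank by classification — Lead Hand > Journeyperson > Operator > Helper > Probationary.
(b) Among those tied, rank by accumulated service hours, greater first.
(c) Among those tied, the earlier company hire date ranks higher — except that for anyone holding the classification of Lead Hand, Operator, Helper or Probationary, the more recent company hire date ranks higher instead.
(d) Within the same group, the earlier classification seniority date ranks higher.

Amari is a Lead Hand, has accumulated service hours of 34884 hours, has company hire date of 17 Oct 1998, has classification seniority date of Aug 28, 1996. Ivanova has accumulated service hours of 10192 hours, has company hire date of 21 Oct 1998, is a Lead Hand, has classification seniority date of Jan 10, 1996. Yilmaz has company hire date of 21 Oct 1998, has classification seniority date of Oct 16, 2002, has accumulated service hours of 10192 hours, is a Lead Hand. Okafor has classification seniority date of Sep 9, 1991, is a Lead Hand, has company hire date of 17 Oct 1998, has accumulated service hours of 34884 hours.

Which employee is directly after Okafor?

Amari

By classification: Okafor, Amari, Ivanova and Yilmaz (Lead Hand).
Among Okafor, Amari, Ivanova and Yilmaz, by accumulated service hours (higher first): Okafor and Amari (34884 hours) before Ivanova and Yilmaz (10192 hours).
Okafor and Amari both have company hire date 17 Oct 1998, so the next rule applies.
Among Okafor and Amari, by classification seniority date (earlier first): Okafor (Sep 9, 1991) before Amari (Aug 28, 1996).
Ivanova and Yilmaz both have company hire date 21 Oct 1998, so the next rule applies.
Among Ivanova and Yilmaz, by classification seniority date (earlier first): Ivanova (Jan 10, 1996) before Yilmaz (Oct 16, 2002).
Order: Okafor, Amari, Ivanova, Yilmaz.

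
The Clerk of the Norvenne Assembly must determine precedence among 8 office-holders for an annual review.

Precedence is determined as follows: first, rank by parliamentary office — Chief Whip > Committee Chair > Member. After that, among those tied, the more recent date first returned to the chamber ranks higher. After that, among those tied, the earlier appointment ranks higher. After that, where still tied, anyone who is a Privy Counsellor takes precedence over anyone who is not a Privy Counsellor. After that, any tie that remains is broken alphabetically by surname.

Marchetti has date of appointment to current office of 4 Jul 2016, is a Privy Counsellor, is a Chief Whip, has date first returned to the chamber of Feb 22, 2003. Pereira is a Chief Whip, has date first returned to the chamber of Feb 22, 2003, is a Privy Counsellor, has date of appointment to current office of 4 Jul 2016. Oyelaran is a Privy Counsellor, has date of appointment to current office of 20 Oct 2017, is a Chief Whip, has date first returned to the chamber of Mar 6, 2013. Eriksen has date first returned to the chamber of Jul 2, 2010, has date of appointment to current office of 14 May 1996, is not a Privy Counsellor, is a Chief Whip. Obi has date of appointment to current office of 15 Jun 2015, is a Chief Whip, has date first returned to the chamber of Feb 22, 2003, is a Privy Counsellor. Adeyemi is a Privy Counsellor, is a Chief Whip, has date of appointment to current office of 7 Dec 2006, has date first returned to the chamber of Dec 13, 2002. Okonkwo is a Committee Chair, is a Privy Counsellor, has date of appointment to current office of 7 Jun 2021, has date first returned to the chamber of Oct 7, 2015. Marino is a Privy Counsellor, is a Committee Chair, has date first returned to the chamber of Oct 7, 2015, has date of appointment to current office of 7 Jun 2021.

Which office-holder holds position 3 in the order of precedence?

By parliamentary office: Oyelaran, Eriksen, Obi, Marchetti, Pereira and Adeyemi (Chief Whip); then Marino and Okonkwo (Committee Chair).
Among Oyelaran, Eriksen, Obi, Marchetti, Pereira and Adeyemi, by date first returned to the chamber (later first): Oyelaran (Mar 6, 2013) before Eriksen (Jul 2, 2010) before Obi, Marchetti and Pereira (Feb 22, 2003) before Adeyemi (Dec 13, 2002).
Among Obi, Marchetti and Pereira, by date of appointment to current office (earlier first): Obi (15 Jun 2015) before Marchetti and Pereira (4 Jul 2016).
Marchetti and Pereira are each a Privy Counsellor, so the next rule applies.
Among Marchetti and Pereira, alphabetically by surname: Marchetti before Pereira.
Marino and Okonkwo both have date first returned to the chamber Oct 7, 2015, so the next rule applies.
Marino and Okonkwo both have date of appointment to current office 7 Jun 2021, so the next rule applies.
Marino and Okonkwo are each a Privy Counsellor, so the next rule applies.
Among Marino and Okonkwo, alphabetically by surname: Marino before Okonkwo.
Order: Oyelaran, Eriksen, Obi, Marchetti, Pereira, Adeyemi, Marino, Okonkwo.

Obi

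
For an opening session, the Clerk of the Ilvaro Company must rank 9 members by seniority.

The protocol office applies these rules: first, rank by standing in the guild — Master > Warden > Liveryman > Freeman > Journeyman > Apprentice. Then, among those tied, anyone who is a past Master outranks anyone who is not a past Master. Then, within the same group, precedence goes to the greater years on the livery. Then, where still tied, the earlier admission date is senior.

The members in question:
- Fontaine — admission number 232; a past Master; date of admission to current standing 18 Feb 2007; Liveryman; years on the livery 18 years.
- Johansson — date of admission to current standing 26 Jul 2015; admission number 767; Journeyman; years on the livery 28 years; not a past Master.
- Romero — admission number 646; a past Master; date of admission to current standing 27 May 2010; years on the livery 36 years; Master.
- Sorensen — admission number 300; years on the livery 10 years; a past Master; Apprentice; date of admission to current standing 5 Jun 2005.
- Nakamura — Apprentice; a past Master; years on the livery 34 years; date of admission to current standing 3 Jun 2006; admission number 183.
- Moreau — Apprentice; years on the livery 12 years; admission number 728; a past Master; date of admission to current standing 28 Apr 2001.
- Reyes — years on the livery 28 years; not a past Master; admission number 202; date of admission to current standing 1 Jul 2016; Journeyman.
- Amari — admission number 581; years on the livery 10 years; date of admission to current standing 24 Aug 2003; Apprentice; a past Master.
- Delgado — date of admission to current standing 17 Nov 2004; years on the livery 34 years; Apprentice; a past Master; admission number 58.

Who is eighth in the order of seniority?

By standing in the guild: Romero (Master); then Fontaine (Liveryman); then Johansson and Reyes (Journeyman); then Delgado, Nakamura, Moreau, Amari and Sorensen (Apprentice).
Johansson and Reyes are each not a past Master, so the next rule applies.
Johansson and Reyes both have years on the livery 28 years, so the next rule applies.
Among Johansson and Reyes, by date of admission to current standing (earlier first): Johansson (26 Jul 2015) before Reyes (1 Jul 2016).
Delgado, Nakamura, Moreau, Amari and Sorensen are each a past Master, so the next rule applies.
Among Delgado, Nakamura, Moreau, Amari and Sorensen, by years on the livery (higher first): Delgado and Nakamura (34 years) before Moreau (12 years) before Amari and Sorensen (10 years).
Among Delgado and Nakamura, by date of admission to current standing (earlier first): Delgado (17 Nov 2004) before Nakamura (3 Jun 2006).
Among Amari and Sorensen, by date of admission to current standing (earlier first): Amari (24 Aug 2003) before Sorensen (5 Jun 2005).
Order: Romero, Fontaine, Johansson, Reyes, Delgado, Nakamura, Moreau, Amari, Sorensen.

Amari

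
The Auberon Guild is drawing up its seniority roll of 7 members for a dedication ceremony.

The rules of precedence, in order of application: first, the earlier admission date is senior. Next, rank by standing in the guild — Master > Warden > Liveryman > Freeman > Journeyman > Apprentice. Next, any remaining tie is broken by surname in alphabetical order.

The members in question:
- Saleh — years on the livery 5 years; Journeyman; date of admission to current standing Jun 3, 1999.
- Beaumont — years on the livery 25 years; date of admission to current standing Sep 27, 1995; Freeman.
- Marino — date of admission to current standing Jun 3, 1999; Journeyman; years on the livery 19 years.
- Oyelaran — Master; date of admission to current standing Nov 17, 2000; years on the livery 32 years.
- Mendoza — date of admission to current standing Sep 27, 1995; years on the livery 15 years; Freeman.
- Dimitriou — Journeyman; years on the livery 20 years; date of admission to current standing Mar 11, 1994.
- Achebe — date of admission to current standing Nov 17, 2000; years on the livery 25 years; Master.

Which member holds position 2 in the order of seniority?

Beaumont

By date of admission to current standing (earlier first): Dimitriou (Mar 11, 1994); then Beaumont and Mendoza (both Sep 27, 1995); then Marino and Saleh (both Jun 3, 1999); then Achebe and Oyelaran (both Nov 17, 2000).
Beaumont and Mendoza are each Freeman, so the next rule applies.
Among Beaumont and Mendoza, alphabetically by surname: Beaumont before Mendoza.
Marino and Saleh are each Journeyman, so the next rule applies.
Among Marino and Saleh, alphabetically by surname: Marino before Saleh.
Achebe and Oyelaran are each Master, so the next rule applies.
Among Achebe and Oyelaran, alphabetically by surname: Achebe before Oyelaran.
Order: Dimitriou, Beaumont, Mendoza, Marino, Saleh, Achebe, Oyelaran.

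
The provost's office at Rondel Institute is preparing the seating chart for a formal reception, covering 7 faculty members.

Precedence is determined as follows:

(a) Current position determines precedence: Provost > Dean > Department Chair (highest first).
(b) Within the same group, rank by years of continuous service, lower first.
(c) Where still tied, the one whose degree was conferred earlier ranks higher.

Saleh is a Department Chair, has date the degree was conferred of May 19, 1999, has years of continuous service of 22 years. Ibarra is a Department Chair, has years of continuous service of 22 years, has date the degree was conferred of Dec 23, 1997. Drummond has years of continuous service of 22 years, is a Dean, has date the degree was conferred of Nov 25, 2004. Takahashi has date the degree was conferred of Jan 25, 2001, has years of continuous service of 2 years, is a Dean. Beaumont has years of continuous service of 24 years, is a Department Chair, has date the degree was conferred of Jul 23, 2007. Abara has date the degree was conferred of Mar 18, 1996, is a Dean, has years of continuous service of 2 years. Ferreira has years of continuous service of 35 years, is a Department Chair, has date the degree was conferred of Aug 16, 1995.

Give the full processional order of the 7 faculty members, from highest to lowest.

Abara, Takahashi, Drummond, Ibarra, Saleh, Beaumont, Ferreira

By current position: Abara, Takahashi and Drummond (Dean); then Ibarra, Saleh, Beaumont and Ferreira (Department Chair).
Among Abara, Takahashi and Drummond, by years of continuous service (lower first): Abara and Takahashi (2 years) before Drummond (22 years).
Among Abara and Takahashi, by date the degree was conferred (earlier first): Abara (Mar 18, 1996) before Takahashi (Jan 25, 2001).
Among Ibarra, Saleh, Beaumont and Ferreira, by years of continuous service (lower first): Ibarra and Saleh (22 years) before Beaumont (24 years) before Ferreira (35 years).
Among Ibarra and Saleh, by date the degree was conferred (earlier first): Ibarra (Dec 23, 1997) before Saleh (May 19, 1999).
Full order: Abara, Takahashi, Drummond, Ibarra, Saleh, Beaumont, Ferreira.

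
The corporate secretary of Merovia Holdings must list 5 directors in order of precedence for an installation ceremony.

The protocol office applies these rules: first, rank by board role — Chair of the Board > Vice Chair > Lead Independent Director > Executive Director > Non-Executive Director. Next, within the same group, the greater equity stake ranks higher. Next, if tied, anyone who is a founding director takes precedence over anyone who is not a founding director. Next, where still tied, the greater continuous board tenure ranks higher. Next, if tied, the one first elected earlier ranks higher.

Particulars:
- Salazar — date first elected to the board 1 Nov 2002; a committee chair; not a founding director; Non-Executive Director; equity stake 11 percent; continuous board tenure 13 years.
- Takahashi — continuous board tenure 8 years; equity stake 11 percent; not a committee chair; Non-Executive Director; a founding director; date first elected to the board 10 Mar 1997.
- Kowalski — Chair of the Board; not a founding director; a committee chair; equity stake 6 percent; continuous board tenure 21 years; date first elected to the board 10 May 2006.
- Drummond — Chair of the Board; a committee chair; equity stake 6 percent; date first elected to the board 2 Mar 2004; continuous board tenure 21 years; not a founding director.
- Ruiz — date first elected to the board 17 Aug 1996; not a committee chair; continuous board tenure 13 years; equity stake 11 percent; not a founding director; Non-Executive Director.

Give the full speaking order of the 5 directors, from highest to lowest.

By board role: Drummond and Kowalski (Chair of the Board); then Takahashi, Ruiz and Salazar (Non-Executive Director).
Drummond and Kowalski both have equity stake 6 percent, so the next rule applies.
Drummond and Kowalski are each not a founding director, so the next rule applies.
Drummond and Kowalski both have continuous board tenure 21 years, so the next rule applies.
Among Drummond and Kowalski, by date first elected to the board (earlier first): Drummond (2 Mar 2004) before Kowalski (10 May 2006).
Takahashi, Ruiz and Salazar all have equity stake 11 percent, so the next rule applies.
Among Takahashi, Ruiz and Salazar, a founding director before not a founding director: Takahashi (a founding director) before Ruiz and Salazar (not a founding director).
Ruiz and Salazar both have continuous board tenure 13 years, so the next rule applies.
Among Ruiz and Salazar, by date first elected to the board (earlier first): Ruiz (17 Aug 1996) before Salazar (1 Nov 2002).
Full order: Drummond, Kowalski, Takahashi, Ruiz, Salazar.

Drummond, Kowalski, Takahashi, Ruiz, Salazar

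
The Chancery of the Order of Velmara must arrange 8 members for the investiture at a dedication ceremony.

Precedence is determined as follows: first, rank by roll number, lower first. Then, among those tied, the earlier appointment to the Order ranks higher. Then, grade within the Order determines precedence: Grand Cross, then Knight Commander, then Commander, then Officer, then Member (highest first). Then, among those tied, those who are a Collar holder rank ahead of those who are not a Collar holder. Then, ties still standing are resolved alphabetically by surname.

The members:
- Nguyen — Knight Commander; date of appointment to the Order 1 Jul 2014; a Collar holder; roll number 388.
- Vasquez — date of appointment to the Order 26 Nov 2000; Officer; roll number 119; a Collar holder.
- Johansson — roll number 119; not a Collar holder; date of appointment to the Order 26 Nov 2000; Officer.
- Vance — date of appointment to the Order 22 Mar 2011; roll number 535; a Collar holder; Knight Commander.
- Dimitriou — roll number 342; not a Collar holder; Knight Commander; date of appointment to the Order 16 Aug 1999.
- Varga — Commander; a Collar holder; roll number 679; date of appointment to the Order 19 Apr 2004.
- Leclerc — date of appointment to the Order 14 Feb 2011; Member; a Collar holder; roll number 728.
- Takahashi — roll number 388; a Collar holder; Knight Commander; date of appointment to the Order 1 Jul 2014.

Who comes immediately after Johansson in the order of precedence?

By roll number (lower first): Vasquez and Johansson (both 119); then Dimitriou (342); then Nguyen and Takahashi (both 388); then Vance (535); then Varga (679); then Leclerc (728).
Vasquez and Johansson both have date of appointment to the Order 26 Nov 2000, so the next rule applies.
Vasquez and Johansson are each Officer, so the next rule applies.
Among Vasquez and Johansson, a Collar holder before not a Collar holder: Vasquez (a Collar holder) before Johansson (not a Collar holder).
Nguyen and Takahashi both have date of appointment to the Order 1 Jul 2014, so the next rule applies.
Nguyen and Takahashi are each Knight Commander, so the next rule applies.
Nguyen and Takahashi are each a Collar holder, so the next rule applies.
Among Nguyen and Takahashi, alphabetically by surname: Nguyen before Takahashi.
Order: Vasquez, Johansson, Dimitriou, Nguyen, Takahashi, Vance, Varga, Leclerc.

Dimitriou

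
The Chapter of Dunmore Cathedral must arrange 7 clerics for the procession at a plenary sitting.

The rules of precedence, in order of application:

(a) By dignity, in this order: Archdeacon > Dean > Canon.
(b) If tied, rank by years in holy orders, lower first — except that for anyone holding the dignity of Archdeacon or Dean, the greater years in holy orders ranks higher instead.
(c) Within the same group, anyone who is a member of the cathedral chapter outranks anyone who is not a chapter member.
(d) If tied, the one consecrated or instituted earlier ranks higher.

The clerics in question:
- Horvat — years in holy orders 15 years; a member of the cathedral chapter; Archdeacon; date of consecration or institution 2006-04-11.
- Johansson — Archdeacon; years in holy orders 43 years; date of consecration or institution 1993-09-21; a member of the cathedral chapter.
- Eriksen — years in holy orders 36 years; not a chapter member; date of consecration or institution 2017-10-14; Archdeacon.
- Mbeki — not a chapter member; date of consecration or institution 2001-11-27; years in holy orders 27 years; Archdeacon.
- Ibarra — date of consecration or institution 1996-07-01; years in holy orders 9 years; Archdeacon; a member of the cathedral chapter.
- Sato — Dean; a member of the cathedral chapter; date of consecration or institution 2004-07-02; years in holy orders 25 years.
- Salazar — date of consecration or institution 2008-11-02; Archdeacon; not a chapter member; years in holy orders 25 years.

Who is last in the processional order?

By dignity: Johansson, Eriksen, Mbeki, Salazar, Horvat and Ibarra (Archdeacon); then Sato (Dean).
Among Johansson, Eriksen, Mbeki, Salazar, Horvat and Ibarra, by years in holy orders (higher first) (reversed rule for this group): Johansson (43 years) before Eriksen (36 years) before Mbeki (27 years) before Salazar (25 years) before Horvat (15 years) before Ibarra (9 years).
Order: Johansson, Eriksen, Mbeki, Salazar, Horvat, Ibarra, Sato.

Sato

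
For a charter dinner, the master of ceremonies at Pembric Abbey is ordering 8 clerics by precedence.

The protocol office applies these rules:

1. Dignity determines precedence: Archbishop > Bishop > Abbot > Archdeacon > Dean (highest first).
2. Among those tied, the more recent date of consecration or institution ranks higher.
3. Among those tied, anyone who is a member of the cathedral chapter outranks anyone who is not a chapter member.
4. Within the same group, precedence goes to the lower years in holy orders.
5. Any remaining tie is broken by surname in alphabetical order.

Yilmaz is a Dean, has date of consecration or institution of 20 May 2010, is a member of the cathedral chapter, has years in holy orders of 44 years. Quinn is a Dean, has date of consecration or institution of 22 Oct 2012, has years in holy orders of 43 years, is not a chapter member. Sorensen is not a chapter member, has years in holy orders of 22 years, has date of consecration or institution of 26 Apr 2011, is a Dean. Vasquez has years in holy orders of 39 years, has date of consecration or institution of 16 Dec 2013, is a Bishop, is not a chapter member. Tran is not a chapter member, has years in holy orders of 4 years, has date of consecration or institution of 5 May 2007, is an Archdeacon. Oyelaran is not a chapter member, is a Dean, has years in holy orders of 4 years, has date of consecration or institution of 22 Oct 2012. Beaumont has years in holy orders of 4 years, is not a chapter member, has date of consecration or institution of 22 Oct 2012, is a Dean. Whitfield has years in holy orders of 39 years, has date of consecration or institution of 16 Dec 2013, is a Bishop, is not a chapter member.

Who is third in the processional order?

Tran

By dignity: Vasquez and Whitfield (Bishop); then Tran (Archdeacon); then Beaumont, Oyelaran, Quinn, Sorensen and Yilmaz (Dean).
Vasquez and Whitfield both have date of consecration or institution 16 Dec 2013, so the next rule applies.
Vasquez and Whitfield are each not a chapter member, so the next rule applies.
Vasquez and Whitfield both have years in holy orders 39 years, so the next rule applies.
Among Vasquez and Whitfield, alphabetically by surname: Vasquez before Whitfield.
Among Beaumont, Oyelaran, Quinn, Sorensen and Yilmaz, by date of consecration or institution (later first): Beaumont, Oyelaran and Quinn (22 Oct 2012) before Sorensen (26 Apr 2011) before Yilmaz (20 May 2010).
Beaumont, Oyelaran and Quinn are each not a chapter member, so the next rule applies.
Among Beaumont, Oyelaran and Quinn, by years in holy orders (lower first): Beaumont and Oyelaran (4 years) before Quinn (43 years).
Among Beaumont and Oyelaran, alphabetically by surname: Beaumont before Oyelaran.
Order: Vasquez, Whitfield, Tran, Beaumont, Oyelaran, Quinn, Sorensen, Yilmaz.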